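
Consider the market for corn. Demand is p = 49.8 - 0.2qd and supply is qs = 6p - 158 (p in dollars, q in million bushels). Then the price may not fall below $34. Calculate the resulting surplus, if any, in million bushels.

Rearranging demand gives qd = 249 - 5p. Without the control the market clears where 249 - 5p = 6p - 158, i.e. p* = 37 and q* = 64.
The floor of 34 is below the equilibrium price 37, so it is not binding; the market clears at p* = 37, q* = 64.
Since the control does not bind, there is no surplus.

0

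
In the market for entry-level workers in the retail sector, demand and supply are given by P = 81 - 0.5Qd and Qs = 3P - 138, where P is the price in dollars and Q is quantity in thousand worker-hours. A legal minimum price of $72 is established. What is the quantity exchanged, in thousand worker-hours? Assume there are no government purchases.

18

Rearranging demand gives Qd = 162 - 2P. Without the control the market clears where 162 - 2P = 3P - 138, i.e. P* = 60 and Q* = 42.
The floor of 72 is above the equilibrium price 60, so it binds.
At P = 72: Qd = 162 - 2·72 = 18 and Qs = 3·72 - 138 = 78.
The quantity actually transacted is the short side, demand: 18.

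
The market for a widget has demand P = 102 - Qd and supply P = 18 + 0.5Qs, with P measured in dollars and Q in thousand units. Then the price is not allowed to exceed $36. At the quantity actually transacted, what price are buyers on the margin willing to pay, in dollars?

Rearranging demand gives Qd = 102 - P; rearranging supply gives Qs = 2P - 36. Setting quantity demanded equal to quantity supplied, 102 - P = 2P - 36, gives P* = 46 and Q* = 56.
Because the ceiling (36) lies below the market-clearing price, it is binding.
At P = 36: Qd = 102 - 36 = 66 and Qs = 2·36 - 36 = 36.
Only 36 units reach the market. On the demand curve, the marginal buyer's willingness to pay at Q = 36 is (102 - 36) = 66.

66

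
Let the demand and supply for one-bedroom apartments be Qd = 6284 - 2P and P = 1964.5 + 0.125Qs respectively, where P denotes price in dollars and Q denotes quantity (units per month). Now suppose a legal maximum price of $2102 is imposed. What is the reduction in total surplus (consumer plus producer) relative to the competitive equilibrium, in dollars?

Rearranging supply gives Qs = 8P - 15716. In a free market, 6284 - 2P = 8P - 15716 gives the equilibrium P* = 2200, Q* = 1884.
Because the ceiling (2102) lies below the market-clearing price, it is binding.
At P = 2102: Qd = 6284 - 2·2102 = 2080 and Qs = 8·2102 - 15716 = 1100.
Quantity traded falls to 1100. At Q = 1100 the demand price is (6284 - 1100)/2 = 2592 and the supply price is (15716 + 1100)/8 = 2102.
Deadweight loss = ½ · (2592 - 2102) · (1884 - 1100) = ½ · 490 · 784 = 192080.

192080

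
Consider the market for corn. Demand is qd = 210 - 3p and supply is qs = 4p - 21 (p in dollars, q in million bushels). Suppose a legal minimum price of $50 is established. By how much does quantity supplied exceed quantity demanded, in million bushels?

119

In a free market, 210 - 3p = 4p - 21 gives the equilibrium p* = 33, q* = 111.
Since 50 > 33, the floor is binding.
At p = 50: qd = 210 - 3·50 = 60 and qs = 4·50 - 21 = 179.
Surplus = qs - qd = 179 - 60 = 119.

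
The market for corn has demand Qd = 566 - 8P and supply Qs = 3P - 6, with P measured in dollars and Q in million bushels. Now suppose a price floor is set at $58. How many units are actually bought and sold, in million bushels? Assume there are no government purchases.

102

In a free market, 566 - 8P = 3P - 6 gives the equilibrium P* = 52, Q* = 150.
Since 58 > 52, the floor is binding.
At P = 58: Qd = 566 - 8·58 = 102 and Qs = 3·58 - 6 = 168.
The quantity actually transacted is the short side, demand: 102.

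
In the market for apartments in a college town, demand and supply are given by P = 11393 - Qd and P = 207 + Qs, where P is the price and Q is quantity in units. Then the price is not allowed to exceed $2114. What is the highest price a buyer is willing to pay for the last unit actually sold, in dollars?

Rearranging demand gives Qd = 11393 - P; rearranging supply gives Qs = P - 207. In a free market, 11393 - P = P - 207 gives the equilibrium P* = 5800, Q* = 5593.
Because the ceiling (2114) lies below the market-clearing price, it is binding.
At P = 2114: Qd = 11393 - 2114 = 9279 and Qs = 2114 - 207 = 1907.
Only 1907 units reach the market. On the demand curve, the marginal buyer's willingness to pay at Q = 1907 is (11393 - 1907) = 9486.

9486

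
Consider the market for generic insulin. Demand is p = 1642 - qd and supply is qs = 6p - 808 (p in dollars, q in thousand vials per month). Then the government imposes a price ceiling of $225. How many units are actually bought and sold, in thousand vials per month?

542

Rearranging demand gives qd = 1642 - p. Equilibrium: 1642 - p = 6p - 808, so 2450 = 7p and p* = 350, q* = 1292.
Because the ceiling (225) lies below the market-clearing price, it is binding.
At p = 225: qd = 1642 - 225 = 1417 and qs = 6·225 - 808 = 542.
The quantity actually transacted is the short side, supply: 542.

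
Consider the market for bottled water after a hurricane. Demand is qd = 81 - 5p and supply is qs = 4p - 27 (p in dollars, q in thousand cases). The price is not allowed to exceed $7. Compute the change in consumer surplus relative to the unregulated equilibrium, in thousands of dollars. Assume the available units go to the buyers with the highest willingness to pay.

-35

Equilibrium: 81 - 5p = 4p - 27, so 108 = 9p and p* = 12, q* = 21.
The ceiling of 7 is below the equilibrium price 12, so it binds.
At p = 7: qd = 81 - 5·7 = 46 and qs = 4·7 - 27 = 1.
Consumer surplus without the control is ½ · (16.2 - 12) · 21 = 44.1.
With the ceiling, 1 units are sold at 7 (assume they go to the highest-value buyers). The demand price at q = 1 is 16, so CS = ½ · [(16.2 - 7) + (16 - 7)] · 1 = 9.1.
Change in consumer surplus = 9.1 - 44.1 = -35.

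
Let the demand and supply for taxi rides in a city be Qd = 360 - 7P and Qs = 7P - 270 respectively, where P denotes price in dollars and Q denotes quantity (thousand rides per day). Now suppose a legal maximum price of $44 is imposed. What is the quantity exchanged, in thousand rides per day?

In a free market, 360 - 7P = 7P - 270 gives the equilibrium P* = 45, Q* = 45.
The ceiling of 44 is below the equilibrium price 45, so it binds.
At P = 44: Qd = 360 - 7·44 = 52 and Qs = 7·44 - 270 = 38.
The quantity actually transacted is the short side, supply: 38.

38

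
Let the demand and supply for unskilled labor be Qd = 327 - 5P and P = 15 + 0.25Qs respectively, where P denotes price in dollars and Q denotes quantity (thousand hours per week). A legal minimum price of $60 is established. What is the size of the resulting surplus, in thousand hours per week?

Rearranging supply gives Qs = 4P - 60. Equilibrium: 327 - 5P = 4P - 60, so 387 = 9P and P* = 43, Q* = 112.
Since 60 > 43, the floor is binding.
At P = 60: Qd = 327 - 5·60 = 27 and Qs = 4·60 - 60 = 180.
Surplus = Qs - Qd = 180 - 27 = 153.

153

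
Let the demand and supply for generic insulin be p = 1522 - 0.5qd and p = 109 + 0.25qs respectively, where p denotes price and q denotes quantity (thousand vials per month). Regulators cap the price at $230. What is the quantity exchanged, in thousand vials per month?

484

Rearranging demand gives qd = 3044 - 2p; rearranging supply gives qs = 4p - 436. Without the control the market clears where 3044 - 2p = 4p - 436, i.e. p* = 580 and q* = 1884.
Because the ceiling (230) lies below the market-clearing price, it is binding.
At p = 230: qd = 3044 - 2·230 = 2584 and qs = 4·230 - 436 = 484.
The quantity actually transacted is the short side, supply: 484.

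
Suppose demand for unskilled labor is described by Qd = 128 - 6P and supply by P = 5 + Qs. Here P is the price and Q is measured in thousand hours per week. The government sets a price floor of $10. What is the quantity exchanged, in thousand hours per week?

Rearranging supply gives Qs = P - 5. Setting quantity demanded equal to quantity supplied, 128 - 6P = P - 5, gives P* = 19 and Q* = 14.
Since 10 is below P* = 19, the floor does not bind and the free-market outcome prevails.

14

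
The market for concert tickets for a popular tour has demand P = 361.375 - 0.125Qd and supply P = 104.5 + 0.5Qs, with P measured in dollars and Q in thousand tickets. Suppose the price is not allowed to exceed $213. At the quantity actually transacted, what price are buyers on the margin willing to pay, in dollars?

Rearranging demand gives Qd = 2891 - 8P; rearranging supply gives Qs = 2P - 209. Without the control the market clears where 2891 - 8P = 2P - 209, i.e. P* = 310 and Q* = 411.
Since 213 < 310, the ceiling is binding.
At P = 213: Qd = 2891 - 8·213 = 1187 and Qs = 2·213 - 209 = 217.
Only 217 units reach the market. On the demand curve, the marginal buyer's willingness to pay at Q = 217 is (2891 - 217)/8 = 334.25.

334.25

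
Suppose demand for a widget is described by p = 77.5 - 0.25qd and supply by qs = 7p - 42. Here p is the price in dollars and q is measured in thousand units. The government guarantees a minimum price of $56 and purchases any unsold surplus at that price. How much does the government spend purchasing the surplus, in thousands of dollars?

14784

Rearranging demand gives qd = 310 - 4p. Setting quantity demanded equal to quantity supplied, 310 - 4p = 7p - 42, gives p* = 32 and q* = 182.
Since 56 > 32, the floor is binding.
At p = 56: qd = 310 - 4·56 = 86 and qs = 7·56 - 42 = 350.
Surplus = qs - qd = 264.
Government expenditure = surplus × support price = 264 × 56 = 14784.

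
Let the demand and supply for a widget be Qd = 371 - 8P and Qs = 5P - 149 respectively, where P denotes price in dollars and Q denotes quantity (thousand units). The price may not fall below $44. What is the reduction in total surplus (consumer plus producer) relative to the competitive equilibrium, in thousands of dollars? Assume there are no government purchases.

Setting quantity demanded equal to quantity supplied, 371 - 8P = 5P - 149, gives P* = 40 and Q* = 51.
Because the floor (44) lies above the market-clearing price, it is binding.
At P = 44: Qd = 371 - 8·44 = 19 and Qs = 5·44 - 149 = 71.
Quantity traded falls to 19. At Q = 19 the demand price is (371 - 19)/8 = 44 and the supply price is (149 + 19)/5 = 33.6.
Deadweight loss = ½ · (44 - 33.6) · (51 - 19) = ½ · 10.4 · 32 = 166.4.

166.4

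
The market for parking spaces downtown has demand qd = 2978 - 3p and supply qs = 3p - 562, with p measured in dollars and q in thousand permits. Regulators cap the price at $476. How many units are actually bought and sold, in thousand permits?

In a free market, 2978 - 3p = 3p - 562 gives the equilibrium p* = 590, q* = 1208.
Since 476 < 590, the ceiling is binding.
At p = 476: qd = 2978 - 3·476 = 1550 and qs = 3·476 - 562 = 866.
The quantity actually transacted is the short side, supply: 866.

866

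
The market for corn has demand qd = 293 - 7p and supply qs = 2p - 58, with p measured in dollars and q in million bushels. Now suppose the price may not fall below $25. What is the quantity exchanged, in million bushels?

20

Equilibrium: 293 - 7p = 2p - 58, so 351 = 9p and p* = 39, q* = 20.
The floor of 25 is below the equilibrium price 39, so it is not binding; the market clears at p* = 39, q* = 20.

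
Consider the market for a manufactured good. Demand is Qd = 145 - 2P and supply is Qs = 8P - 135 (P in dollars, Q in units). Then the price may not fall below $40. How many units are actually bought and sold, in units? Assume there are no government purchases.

65

In a free market, 145 - 2P = 8P - 135 gives the equilibrium P* = 28, Q* = 89.
Since 40 > 28, the floor is binding.
At P = 40: Qd = 145 - 2·40 = 65 and Qs = 8·40 - 135 = 185.
The quantity actually transacted is the short side, demand: 65.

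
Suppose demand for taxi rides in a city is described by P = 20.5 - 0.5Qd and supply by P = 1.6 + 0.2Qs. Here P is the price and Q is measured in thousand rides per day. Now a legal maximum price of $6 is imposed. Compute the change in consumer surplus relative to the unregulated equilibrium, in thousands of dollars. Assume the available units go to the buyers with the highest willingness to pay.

Rearranging demand gives Qd = 41 - 2P; rearranging supply gives Qs = 5P - 8. In a free market, 41 - 2P = 5P - 8 gives the equilibrium P* = 7, Q* = 27.
The ceiling of 6 is below the equilibrium price 7, so it binds.
At P = 6: Qd = 41 - 2·6 = 29 and Qs = 5·6 - 8 = 22.
Consumer surplus without the control is ½ · (20.5 - 7) · 27 = 182.25.
With the ceiling, 22 units are sold at 6 (assume they go to the highest-value buyers). The demand price at Q = 22 is 9.5, so CS = ½ · [(20.5 - 6) + (9.5 - 6)] · 22 = 198.
Change in consumer surplus = 198 - 182.25 = 15.75.

15.75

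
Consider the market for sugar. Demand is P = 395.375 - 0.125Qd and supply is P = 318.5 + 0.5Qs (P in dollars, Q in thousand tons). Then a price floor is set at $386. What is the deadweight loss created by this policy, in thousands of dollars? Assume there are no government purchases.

720

Rearranging demand gives Qd = 3163 - 8P; rearranging supply gives Qs = 2P - 637. Without the control the market clears where 3163 - 8P = 2P - 637, i.e. P* = 380 and Q* = 123.
Since 386 > 380, the floor is binding.
At P = 386: Qd = 3163 - 8·386 = 75 and Qs = 2·386 - 637 = 135.
Quantity traded falls to 75. At Q = 75 the demand price is (3163 - 75)/8 = 386 and the supply price is (637 + 75)/2 = 356.
Deadweight loss = ½ · (386 - 356) · (123 - 75) = ½ · 30 · 48 = 720.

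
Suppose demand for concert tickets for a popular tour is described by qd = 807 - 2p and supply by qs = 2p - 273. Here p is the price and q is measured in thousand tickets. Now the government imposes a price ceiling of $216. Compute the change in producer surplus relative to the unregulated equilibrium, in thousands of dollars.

-11502

Setting quantity demanded equal to quantity supplied, 807 - 2p = 2p - 273, gives p* = 270 and q* = 267.
Since 216 < 270, the ceiling is binding.
At p = 216: qd = 807 - 2·216 = 375 and qs = 2·216 - 273 = 159.
Producer surplus without the control is ½ · (270 - 136.5) · 267 = 17822.25.
With the ceiling, producers sell 159 units at 216, so PS = ½ · (216 - 136.5) · 159 = 6320.25.
Change in producer surplus = 6320.25 - 17822.25 = -11502.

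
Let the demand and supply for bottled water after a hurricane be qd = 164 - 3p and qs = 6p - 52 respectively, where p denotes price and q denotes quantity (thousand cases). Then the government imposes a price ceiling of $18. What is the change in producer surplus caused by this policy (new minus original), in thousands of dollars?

-444

In a free market, 164 - 3p = 6p - 52 gives the equilibrium p* = 24, q* = 92.
Since 18 < 24, the ceiling is binding.
At p = 18: qd = 164 - 3·18 = 110 and qs = 6·18 - 52 = 56.
Producer surplus without the control is ½ · (24 - 26/3) · 92 = 2116/3.
With the ceiling, producers sell 56 units at 18, so PS = ½ · (18 - 26/3) · 56 = 784/3.
Change in producer surplus = 784/3 - 2116/3 = -444.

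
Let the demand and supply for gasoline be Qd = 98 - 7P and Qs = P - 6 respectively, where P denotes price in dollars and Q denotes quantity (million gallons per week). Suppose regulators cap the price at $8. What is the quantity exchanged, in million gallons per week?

Without the control the market clears where 98 - 7P = P - 6, i.e. P* = 13 and Q* = 7.
Because the ceiling (8) lies below the market-clearing price, it is binding.
At P = 8: Qd = 98 - 7·8 = 42 and Qs = 8 - 6 = 2.
The quantity actually transacted is the short side, supply: 2.

2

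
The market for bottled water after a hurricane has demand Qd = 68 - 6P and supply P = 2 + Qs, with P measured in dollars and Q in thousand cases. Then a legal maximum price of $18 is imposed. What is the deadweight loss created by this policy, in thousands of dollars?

0

Rearranging supply gives Qs = P - 2. Setting quantity demanded equal to quantity supplied, 68 - 6P = P - 2, gives P* = 10 and Q* = 8.
Since 18 is above P* = 10, the ceiling does not bind and the free-market outcome prevails.
Since the control does not bind, no trades are prevented and deadweight loss is zero.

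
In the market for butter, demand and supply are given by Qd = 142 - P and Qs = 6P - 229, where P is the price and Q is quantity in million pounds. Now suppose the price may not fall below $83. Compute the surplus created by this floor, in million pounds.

Setting quantity demanded equal to quantity supplied, 142 - P = 6P - 229, gives P* = 53 and Q* = 89.
Because the floor (83) lies above the market-clearing price, it is binding.
At P = 83: Qd = 142 - 83 = 59 and Qs = 6·83 - 229 = 269.
Surplus = Qs - Qd = 269 - 59 = 210.

210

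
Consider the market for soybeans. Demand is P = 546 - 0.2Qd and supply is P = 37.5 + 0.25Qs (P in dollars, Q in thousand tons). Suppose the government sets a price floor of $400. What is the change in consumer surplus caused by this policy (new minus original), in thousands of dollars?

-74400

Rearranging demand gives Qd = 2730 - 5P; rearranging supply gives Qs = 4P - 150. Equilibrium: 2730 - 5P = 4P - 150, so 2880 = 9P and P* = 320, Q* = 1130.
The floor of 400 is above the equilibrium price 320, so it binds.
At P = 400: Qd = 2730 - 5·400 = 730 and Qs = 4·400 - 150 = 1450.
Consumer surplus without the control is ½ · (546 - 320) · 1130 = 127690.
With the floor, consumers buy 730 units at 400, so CS = ½ · (546 - 400) · 730 = 53290.
Change in consumer surplus = 53290 - 127690 = -74400.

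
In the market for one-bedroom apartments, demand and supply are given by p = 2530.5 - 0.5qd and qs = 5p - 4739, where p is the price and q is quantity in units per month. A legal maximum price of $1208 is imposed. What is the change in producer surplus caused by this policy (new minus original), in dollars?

-341952

Rearranging demand gives qd = 5061 - 2p. In a free market, 5061 - 2p = 5p - 4739 gives the equilibrium p* = 1400, q* = 2261.
Since 1208 < 1400, the ceiling is binding.
At p = 1208: qd = 5061 - 2·1208 = 2645 and qs = 5·1208 - 4739 = 1301.
Producer surplus without the control is ½ · (1400 - 947.8) · 2261 = 511212.1.
With the ceiling, producers sell 1301 units at 1208, so PS = ½ · (1208 - 947.8) · 1301 = 169260.1.
Change in producer surplus = 169260.1 - 511212.1 = -341952.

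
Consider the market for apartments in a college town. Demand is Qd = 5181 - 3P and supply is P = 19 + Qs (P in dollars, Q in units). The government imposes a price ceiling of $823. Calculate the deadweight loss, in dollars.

151686

Rearranging supply gives Qs = P - 19. In a free market, 5181 - 3P = P - 19 gives the equilibrium P* = 1300, Q* = 1281.
The ceiling of 823 is below the equilibrium price 1300, so it binds.
At P = 823: Qd = 5181 - 3·823 = 2712 and Qs = 823 - 19 = 804.
Quantity traded falls to 804. At Q = 804 the demand price is (5181 - 804)/3 = 1459 and the supply price is 19 + 804 = 823.
Deadweight loss = ½ · (1459 - 823) · (1281 - 804) = ½ · 636 · 477 = 151686.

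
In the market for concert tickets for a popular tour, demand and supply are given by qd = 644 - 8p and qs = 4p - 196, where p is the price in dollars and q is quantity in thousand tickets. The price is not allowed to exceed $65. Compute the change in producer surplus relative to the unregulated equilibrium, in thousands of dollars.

-370

In a free market, 644 - 8p = 4p - 196 gives the equilibrium p* = 70, q* = 84.
The ceiling of 65 is below the equilibrium price 70, so it binds.
At p = 65: qd = 644 - 8·65 = 124 and qs = 4·65 - 196 = 64.
Producer surplus without the control is ½ · (70 - 49) · 84 = 882.
With the ceiling, producers sell 64 units at 65, so PS = ½ · (65 - 49) · 64 = 512.
Change in producer surplus = 512 - 882 = -370.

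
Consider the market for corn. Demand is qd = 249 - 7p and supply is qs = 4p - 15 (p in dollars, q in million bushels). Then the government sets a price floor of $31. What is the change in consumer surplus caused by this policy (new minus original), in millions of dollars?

-395.5

Equilibrium: 249 - 7p = 4p - 15, so 264 = 11p and p* = 24, q* = 81.
The floor of 31 is above the equilibrium price 24, so it binds.
At p = 31: qd = 249 - 7·31 = 32 and qs = 4·31 - 15 = 109.
Consumer surplus without the control is ½ · (249/7 - 24) · 81 = 6561/14.
With the floor, consumers buy 32 units at 31, so CS = ½ · (249/7 - 31) · 32 = 512/7.
Change in consumer surplus = 512/7 - 6561/14 = -395.5.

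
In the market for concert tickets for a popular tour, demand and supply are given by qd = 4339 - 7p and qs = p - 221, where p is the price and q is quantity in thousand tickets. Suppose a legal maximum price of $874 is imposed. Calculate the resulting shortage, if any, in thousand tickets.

In a free market, 4339 - 7p = p - 221 gives the equilibrium p* = 570, q* = 349.
The ceiling of 874 is above the equilibrium price 570, so it is not binding; the market clears at p* = 570, q* = 349.
Since the control does not bind, there is no shortage.

0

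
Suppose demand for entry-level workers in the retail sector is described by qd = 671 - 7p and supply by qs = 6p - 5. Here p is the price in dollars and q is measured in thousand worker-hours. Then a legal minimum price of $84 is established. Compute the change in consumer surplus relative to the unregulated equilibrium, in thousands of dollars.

Equilibrium: 671 - 7p = 6p - 5, so 676 = 13p and p* = 52, q* = 307.
Since 84 > 52, the floor is binding.
At p = 84: qd = 671 - 7·84 = 83 and qs = 6·84 - 5 = 499.
Consumer surplus without the control is ½ · (671/7 - 52) · 307 = 94249/14.
With the floor, consumers buy 83 units at 84, so CS = ½ · (671/7 - 84) · 83 = 6889/14.
Change in consumer surplus = 6889/14 - 94249/14 = -6240.

-6240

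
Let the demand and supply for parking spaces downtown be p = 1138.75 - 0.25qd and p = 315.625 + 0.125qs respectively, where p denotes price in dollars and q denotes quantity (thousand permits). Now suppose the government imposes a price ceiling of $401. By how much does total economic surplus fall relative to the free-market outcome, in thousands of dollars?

428652

Rearranging demand gives qd = 4555 - 4p; rearranging supply gives qs = 8p - 2525. Equilibrium: 4555 - 4p = 8p - 2525, so 7080 = 12p and p* = 590, q* = 2195.
Since 401 < 590, the ceiling is binding.
At p = 401: qd = 4555 - 4·401 = 2951 and qs = 8·401 - 2525 = 683.
Quantity traded falls to 683. At q = 683 the demand price is (4555 - 683)/4 = 968 and the supply price is (2525 + 683)/8 = 401.
Deadweight loss = ½ · (968 - 401) · (2195 - 683) = ½ · 567 · 1512 = 428652.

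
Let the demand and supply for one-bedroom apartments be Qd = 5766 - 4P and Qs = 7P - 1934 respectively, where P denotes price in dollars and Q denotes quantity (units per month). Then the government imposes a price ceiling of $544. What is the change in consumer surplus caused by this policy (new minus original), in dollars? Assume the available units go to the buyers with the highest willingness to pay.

143286

Setting quantity demanded equal to quantity supplied, 5766 - 4P = 7P - 1934, gives P* = 700 and Q* = 2966.
The ceiling of 544 is below the equilibrium price 700, so it binds.
At P = 544: Qd = 5766 - 4·544 = 3590 and Qs = 7·544 - 1934 = 1874.
Consumer surplus without the control is ½ · (1441.5 - 700) · 2966 = 1099644.5.
With the ceiling, 1874 units are sold at 544 (assume they go to the highest-value buyers). The demand price at Q = 1874 is 973, so CS = ½ · [(1441.5 - 544) + (973 - 544)] · 1874 = 1242930.5.
Change in consumer surplus = 1242930.5 - 1099644.5 = 143286.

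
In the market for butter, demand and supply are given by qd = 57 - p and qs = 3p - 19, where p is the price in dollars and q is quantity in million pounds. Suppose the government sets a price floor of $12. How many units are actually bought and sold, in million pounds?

In a free market, 57 - p = 3p - 19 gives the equilibrium p* = 19, q* = 38.
The floor of 12 is below the equilibrium price 19, so it is not binding; the market clears at p* = 19, q* = 38.

38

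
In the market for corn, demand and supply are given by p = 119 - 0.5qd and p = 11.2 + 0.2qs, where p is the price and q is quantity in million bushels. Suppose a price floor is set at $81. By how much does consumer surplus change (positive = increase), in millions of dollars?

-4485

Rearranging demand gives qd = 238 - 2p; rearranging supply gives qs = 5p - 56. In a free market, 238 - 2p = 5p - 56 gives the equilibrium p* = 42, q* = 154.
Because the floor (81) lies above the market-clearing price, it is binding.
At p = 81: qd = 238 - 2·81 = 76 and qs = 5·81 - 56 = 349.
Consumer surplus without the control is ½ · (119 - 42) · 154 = 5929.
With the floor, consumers buy 76 units at 81, so CS = ½ · (119 - 81) · 76 = 1444.
Change in consumer surplus = 1444 - 5929 = -4485.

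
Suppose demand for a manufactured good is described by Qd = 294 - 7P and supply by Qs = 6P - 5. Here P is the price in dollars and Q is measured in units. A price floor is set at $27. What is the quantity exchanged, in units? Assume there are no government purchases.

Equilibrium: 294 - 7P = 6P - 5, so 299 = 13P and P* = 23, Q* = 133.
Since 27 > 23, the floor is binding.
At P = 27: Qd = 294 - 7·27 = 105 and Qs = 6·27 - 5 = 157.
The quantity actually transacted is the short side, demand: 105.

105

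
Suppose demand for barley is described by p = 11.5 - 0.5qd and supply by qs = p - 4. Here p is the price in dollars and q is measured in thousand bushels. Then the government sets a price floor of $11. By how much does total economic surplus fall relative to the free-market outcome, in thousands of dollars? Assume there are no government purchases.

Rearranging demand gives qd = 23 - 2p. Equilibrium: 23 - 2p = p - 4, so 27 = 3p and p* = 9, q* = 5.
Since 11 > 9, the floor is binding.
At p = 11: qd = 23 - 2·11 = 1 and qs = 11 - 4 = 7.
Quantity traded falls to 1. At q = 1 the demand price is (23 - 1)/2 = 11 and the supply price is 4 + 1 = 5.
Deadweight loss = ½ · (11 - 5) · (5 - 1) = ½ · 6 · 4 = 12.

12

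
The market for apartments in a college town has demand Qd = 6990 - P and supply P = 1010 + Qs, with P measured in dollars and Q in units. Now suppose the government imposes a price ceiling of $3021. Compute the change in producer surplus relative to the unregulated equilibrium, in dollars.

Rearranging supply gives Qs = P - 1010. Without the control the market clears where 6990 - P = P - 1010, i.e. P* = 4000 and Q* = 2990.
Since 3021 < 4000, the ceiling is binding.
At P = 3021: Qd = 6990 - 3021 = 3969 and Qs = 3021 - 1010 = 2011.
Producer surplus without the control is ½ · (4000 - 1010) · 2990 = 4470050.
With the ceiling, producers sell 2011 units at 3021, so PS = ½ · (3021 - 1010) · 2011 = 2022060.5.
Change in producer surplus = 2022060.5 - 4470050 = -2447989.5.

-2447989.5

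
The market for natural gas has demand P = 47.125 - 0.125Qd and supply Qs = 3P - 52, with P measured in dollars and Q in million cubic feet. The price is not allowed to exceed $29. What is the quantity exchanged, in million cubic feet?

35

Rearranging demand gives Qd = 377 - 8P. Equilibrium: 377 - 8P = 3P - 52, so 429 = 11P and P* = 39, Q* = 65.
The ceiling of 29 is below the equilibrium price 39, so it binds.
At P = 29: Qd = 377 - 8·29 = 145 and Qs = 3·29 - 52 = 35.
The quantity actually transacted is the short side, supply: 35.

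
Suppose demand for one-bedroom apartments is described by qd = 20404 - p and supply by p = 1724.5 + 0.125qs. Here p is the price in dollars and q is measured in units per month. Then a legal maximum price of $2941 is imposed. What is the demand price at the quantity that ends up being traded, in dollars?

Rearranging supply gives qs = 8p - 13796. Setting quantity demanded equal to quantity supplied, 20404 - p = 8p - 13796, gives p* = 3800 and q* = 16604.
Because the ceiling (2941) lies below the market-clearing price, it is binding.
At p = 2941: qd = 20404 - 2941 = 17463 and qs = 8·2941 - 13796 = 9732.
Only 9732 units reach the market. On the demand curve, the marginal buyer's willingness to pay at q = 9732 is (20404 - 9732) = 10672.

10672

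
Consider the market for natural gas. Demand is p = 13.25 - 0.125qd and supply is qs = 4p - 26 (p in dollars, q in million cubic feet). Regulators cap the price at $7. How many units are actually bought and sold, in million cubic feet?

2

Rearranging demand gives qd = 106 - 8p. Without the control the market clears where 106 - 8p = 4p - 26, i.e. p* = 11 and q* = 18.
Because the ceiling (7) lies below the market-clearing price, it is binding.
At p = 7: qd = 106 - 8·7 = 50 and qs = 4·7 - 26 = 2.
The quantity actually transacted is the short side, supply: 2.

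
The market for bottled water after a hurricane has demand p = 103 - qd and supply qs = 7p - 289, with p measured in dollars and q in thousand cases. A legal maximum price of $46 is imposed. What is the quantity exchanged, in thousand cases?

Rearranging demand gives qd = 103 - p. Setting quantity demanded equal to quantity supplied, 103 - p = 7p - 289, gives p* = 49 and q* = 54.
Since 46 < 49, the ceiling is binding.
At p = 46: qd = 103 - 46 = 57 and qs = 7·46 - 289 = 33.
The quantity actually transacted is the short side, supply: 33.

33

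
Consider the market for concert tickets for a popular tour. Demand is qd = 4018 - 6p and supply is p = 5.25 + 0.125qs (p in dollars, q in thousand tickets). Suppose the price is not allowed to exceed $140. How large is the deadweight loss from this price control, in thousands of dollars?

210000

Rearranging supply gives qs = 8p - 42. Without the control the market clears where 4018 - 6p = 8p - 42, i.e. p* = 290 and q* = 2278.
Because the ceiling (140) lies below the market-clearing price, it is binding.
At p = 140: qd = 4018 - 6·140 = 3178 and qs = 8·140 - 42 = 1078.
Quantity traded falls to 1078. At q = 1078 the demand price is (4018 - 1078)/6 = 490 and the supply price is (42 + 1078)/8 = 140.
Deadweight loss = ½ · (490 - 140) · (2278 - 1078) = ½ · 350 · 1200 = 210000.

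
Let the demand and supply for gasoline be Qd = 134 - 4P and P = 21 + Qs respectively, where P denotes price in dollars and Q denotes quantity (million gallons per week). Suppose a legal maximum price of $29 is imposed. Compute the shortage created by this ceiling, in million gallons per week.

Rearranging supply gives Qs = P - 21. Equilibrium: 134 - 4P = P - 21, so 155 = 5P and P* = 31, Q* = 10.
The ceiling of 29 is below the equilibrium price 31, so it binds.
At P = 29: Qd = 134 - 4·29 = 18 and Qs = 29 - 21 = 8.
Shortage = Qd - Qs = 18 - 8 = 10.

10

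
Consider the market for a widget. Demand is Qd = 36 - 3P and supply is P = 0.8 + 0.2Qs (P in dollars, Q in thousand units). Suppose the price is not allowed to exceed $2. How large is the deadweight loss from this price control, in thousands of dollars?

Rearranging supply gives Qs = 5P - 4. In a free market, 36 - 3P = 5P - 4 gives the equilibrium P* = 5, Q* = 21.
The ceiling of 2 is below the equilibrium price 5, so it binds.
At P = 2: Qd = 36 - 3·2 = 30 and Qs = 5·2 - 4 = 6.
Quantity traded falls to 6. At Q = 6 the demand price is (36 - 6)/3 = 10 and the supply price is (4 + 6)/5 = 2.
Deadweight loss = ½ · (10 - 2) · (21 - 6) = ½ · 8 · 15 = 60.

60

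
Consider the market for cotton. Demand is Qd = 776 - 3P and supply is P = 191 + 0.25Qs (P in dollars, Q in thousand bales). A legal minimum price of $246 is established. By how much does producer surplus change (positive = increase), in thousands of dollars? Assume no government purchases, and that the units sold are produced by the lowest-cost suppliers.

227.5

Rearranging supply gives Qs = 4P - 764. Without the control the market clears where 776 - 3P = 4P - 764, i.e. P* = 220 and Q* = 116.
Because the floor (246) lies above the market-clearing price, it is binding.
At P = 246: Qd = 776 - 3·246 = 38 and Qs = 4·246 - 764 = 220.
Producer surplus without the control is ½ · (220 - 191) · 116 = 1682.
With the floor, 38 units are sold at 246. The supply price at Q = 38 is 200.5, so PS = ½ · [(246 - 191) + (246 - 200.5)] · 38 = 1909.5.
Change in producer surplus = 1909.5 - 1682 = 227.5.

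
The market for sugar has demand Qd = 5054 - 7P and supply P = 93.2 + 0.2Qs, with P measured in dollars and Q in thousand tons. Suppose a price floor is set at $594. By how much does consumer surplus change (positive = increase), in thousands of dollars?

-182910

Rearranging supply gives Qs = 5P - 466. Without the control the market clears where 5054 - 7P = 5P - 466, i.e. P* = 460 and Q* = 1834.
Because the floor (594) lies above the market-clearing price, it is binding.
At P = 594: Qd = 5054 - 7·594 = 896 and Qs = 5·594 - 466 = 2504.
Consumer surplus without the control is ½ · (722 - 460) · 1834 = 240254.
With the floor, consumers buy 896 units at 594, so CS = ½ · (722 - 594) · 896 = 57344.
Change in consumer surplus = 57344 - 240254 = -182910.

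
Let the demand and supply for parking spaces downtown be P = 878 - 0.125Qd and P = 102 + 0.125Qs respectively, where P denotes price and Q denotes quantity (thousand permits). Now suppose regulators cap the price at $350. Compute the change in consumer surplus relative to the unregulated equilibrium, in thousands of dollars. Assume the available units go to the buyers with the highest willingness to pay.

199360

Rearranging demand gives Qd = 7024 - 8P; rearranging supply gives Qs = 8P - 816. Equilibrium: 7024 - 8P = 8P - 816, so 7840 = 16P and P* = 490, Q* = 3104.
The ceiling of 350 is below the equilibrium price 490, so it binds.
At P = 350: Qd = 7024 - 8·350 = 4224 and Qs = 8·350 - 816 = 1984.
Consumer surplus without the control is ½ · (878 - 490) · 3104 = 602176.
With the ceiling, 1984 units are sold at 350 (assume they go to the highest-value buyers). The demand price at Q = 1984 is 630, so CS = ½ · [(878 - 350) + (630 - 350)] · 1984 = 801536.
Change in consumer surplus = 801536 - 602176 = 199360.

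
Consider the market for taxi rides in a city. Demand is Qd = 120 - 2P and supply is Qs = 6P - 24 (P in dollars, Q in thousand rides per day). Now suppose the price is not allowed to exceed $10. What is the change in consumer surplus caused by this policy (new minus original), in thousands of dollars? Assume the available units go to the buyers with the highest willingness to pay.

-288

Without the control the market clears where 120 - 2P = 6P - 24, i.e. P* = 18 and Q* = 84.
Because the ceiling (10) lies below the market-clearing price, it is binding.
At P = 10: Qd = 120 - 2·10 = 100 and Qs = 6·10 - 24 = 36.
Consumer surplus without the control is ½ · (60 - 18) · 84 = 1764.
With the ceiling, 36 units are sold at 10 (assume they go to the highest-value buyers). The demand price at Q = 36 is 42, so CS = ½ · [(60 - 10) + (42 - 10)] · 36 = 1476.
Change in consumer surplus = 1476 - 1764 = -288.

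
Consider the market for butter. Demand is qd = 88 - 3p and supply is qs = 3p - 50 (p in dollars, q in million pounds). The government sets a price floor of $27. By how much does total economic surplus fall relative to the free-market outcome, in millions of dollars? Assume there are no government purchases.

48

Without the control the market clears where 88 - 3p = 3p - 50, i.e. p* = 23 and q* = 19.
The floor of 27 is above the equilibrium price 23, so it binds.
At p = 27: qd = 88 - 3·27 = 7 and qs = 3·27 - 50 = 31.
Quantity traded falls to 7. At q = 7 the demand price is (88 - 7)/3 = 27 and the supply price is (50 + 7)/3 = 19.
Deadweight loss = ½ · (27 - 19) · (19 - 7) = ½ · 8 · 12 = 48.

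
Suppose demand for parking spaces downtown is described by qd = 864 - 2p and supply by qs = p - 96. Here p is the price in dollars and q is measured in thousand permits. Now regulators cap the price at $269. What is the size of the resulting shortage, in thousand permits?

153

Setting quantity demanded equal to quantity supplied, 864 - 2p = p - 96, gives p* = 320 and q* = 224.
The ceiling of 269 is below the equilibrium price 320, so it binds.
At p = 269: qd = 864 - 2·269 = 326 and qs = 269 - 96 = 173.
Shortage = qd - qs = 326 - 173 = 153.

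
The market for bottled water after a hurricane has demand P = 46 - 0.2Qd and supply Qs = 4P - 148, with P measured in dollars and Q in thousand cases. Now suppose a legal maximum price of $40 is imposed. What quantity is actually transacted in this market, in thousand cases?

Rearranging demand gives Qd = 230 - 5P. Equilibrium: 230 - 5P = 4P - 148, so 378 = 9P and P* = 42, Q* = 20.
Because the ceiling (40) lies below the market-clearing price, it is binding.
At P = 40: Qd = 230 - 5·40 = 30 and Qs = 4·40 - 148 = 12.
The quantity actually transacted is the short side, supply: 12.

12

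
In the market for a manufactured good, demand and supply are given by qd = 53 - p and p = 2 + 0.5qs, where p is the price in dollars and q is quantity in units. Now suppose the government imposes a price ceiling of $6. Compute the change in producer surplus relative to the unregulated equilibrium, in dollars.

Rearranging supply gives qs = 2p - 4. Equilibrium: 53 - p = 2p - 4, so 57 = 3p and p* = 19, q* = 34.
Since 6 < 19, the ceiling is binding.
At p = 6: qd = 53 - 6 = 47 and qs = 2·6 - 4 = 8.
Producer surplus without the control is ½ · (19 - 2) · 34 = 289.
With the ceiling, producers sell 8 units at 6, so PS = ½ · (6 - 2) · 8 = 16.
Change in producer surplus = 16 - 289 = -273.

-273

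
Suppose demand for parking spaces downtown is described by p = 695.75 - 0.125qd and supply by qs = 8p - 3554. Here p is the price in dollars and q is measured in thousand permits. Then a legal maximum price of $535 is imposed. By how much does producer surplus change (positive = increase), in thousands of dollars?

Rearranging demand gives qd = 5566 - 8p. Setting quantity demanded equal to quantity supplied, 5566 - 8p = 8p - 3554, gives p* = 570 and q* = 1006.
The ceiling of 535 is below the equilibrium price 570, so it binds.
At p = 535: qd = 5566 - 8·535 = 1286 and qs = 8·535 - 3554 = 726.
Producer surplus without the control is ½ · (570 - 444.25) · 1006 = 63252.25.
With the ceiling, producers sell 726 units at 535, so PS = ½ · (535 - 444.25) · 726 = 32942.25.
Change in producer surplus = 32942.25 - 63252.25 = -30310.

-30310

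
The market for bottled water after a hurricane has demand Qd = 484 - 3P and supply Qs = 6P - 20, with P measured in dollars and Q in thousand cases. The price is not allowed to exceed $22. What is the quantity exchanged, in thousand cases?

112

Without the control the market clears where 484 - 3P = 6P - 20, i.e. P* = 56 and Q* = 316.
Because the ceiling (22) lies below the market-clearing price, it is binding.
At P = 22: Qd = 484 - 3·22 = 418 and Qs = 6·22 - 20 = 112.
The quantity actually transacted is the short side, supply: 112.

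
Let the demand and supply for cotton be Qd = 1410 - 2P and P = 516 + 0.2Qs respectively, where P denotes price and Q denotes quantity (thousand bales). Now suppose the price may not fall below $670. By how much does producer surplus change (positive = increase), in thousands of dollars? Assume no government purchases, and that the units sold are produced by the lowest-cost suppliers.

3000

Rearranging supply gives Qs = 5P - 2580. In a free market, 1410 - 2P = 5P - 2580 gives the equilibrium P* = 570, Q* = 270.
Because the floor (670) lies above the market-clearing price, it is binding.
At P = 670: Qd = 1410 - 2·670 = 70 and Qs = 5·670 - 2580 = 770.
Producer surplus without the control is ½ · (570 - 516) · 270 = 7290.
With the floor, 70 units are sold at 670. The supply price at Q = 70 is 530, so PS = ½ · [(670 - 516) + (670 - 530)] · 70 = 10290.
Change in producer surplus = 10290 - 7290 = 3000.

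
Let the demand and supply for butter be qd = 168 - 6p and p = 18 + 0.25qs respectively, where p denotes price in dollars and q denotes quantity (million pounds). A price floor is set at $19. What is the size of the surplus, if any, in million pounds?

Rearranging supply gives qs = 4p - 72. Setting quantity demanded equal to quantity supplied, 168 - 6p = 4p - 72, gives p* = 24 and q* = 24.
Since 19 is below p* = 24, the floor does not bind and the free-market outcome prevails.
Since the control does not bind, there is no surplus.

0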